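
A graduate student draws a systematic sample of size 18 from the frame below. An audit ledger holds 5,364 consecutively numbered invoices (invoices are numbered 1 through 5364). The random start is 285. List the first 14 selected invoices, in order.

k = N/n = 5364/18 = 298
invoice 1: 285
invoice 2: 285 + 298 = 583
invoice 3: 583 + 298 = 881
invoice 4: 881 + 298 = 1179
invoice 5: 1179 + 298 = 1477
invoice 6: 1477 + 298 = 1775
invoice 7: 1775 + 298 = 2073
invoice 8: 2073 + 298 = 2371
invoice 9: 2371 + 298 = 2669
invoice 10: 2669 + 298 = 2967
invoice 11: 2967 + 298 = 3265
invoice 12: 3265 + 298 = 3563
invoice 13: 3563 + 298 = 3861
invoice 14: 3861 + 298 = 4159

285, 583, 881, 1179, 1477, 1775, 2073, 2371, 2669, 2967, 3265, 3563, 3861, 4159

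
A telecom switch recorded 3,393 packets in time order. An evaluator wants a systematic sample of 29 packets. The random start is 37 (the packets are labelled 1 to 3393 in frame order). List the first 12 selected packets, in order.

k = N/n = 3393/29 = 117
packet 1: 37
packet 2: 37 + 117 = 154
packet 3: 154 + 117 = 271
packet 4: 271 + 117 = 388
packet 5: 388 + 117 = 505
packet 6: 505 + 117 = 622
packet 7: 622 + 117 = 739
packet 8: 739 + 117 = 856
packet 9: 856 + 117 = 973
packet 10: 973 + 117 = 1090
packet 11: 1090 + 117 = 1207
packet 12: 1207 + 117 = 1324

37, 154, 271, 388, 505, 622, 739, 856, 973, 1090, 1207, 1324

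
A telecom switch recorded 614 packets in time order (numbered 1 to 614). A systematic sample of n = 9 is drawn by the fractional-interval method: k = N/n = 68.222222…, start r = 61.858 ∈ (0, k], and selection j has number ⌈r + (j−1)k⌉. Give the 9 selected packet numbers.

62, 131, 199, 267, 335, 403, 472, 540, 608

j=1: r + 0k = 61.858 → ⌈·⌉ = 62
j=2: r + 1k = 130.080222… → ⌈·⌉ = 131
j=3: r + 2k = 198.302444… → ⌈·⌉ = 199
j=4: r + 3k = 266.524666… → ⌈·⌉ = 267
j=5: r + 4k = 334.746888… → ⌈·⌉ = 335
j=6: r + 5k = 402.969111… → ⌈·⌉ = 403
j=7: r + 6k = 471.191333… → ⌈·⌉ = 472
j=8: r + 7k = 539.413555… → ⌈·⌉ = 540
j=9: r + 8k = 607.635777… → ⌈·⌉ = 608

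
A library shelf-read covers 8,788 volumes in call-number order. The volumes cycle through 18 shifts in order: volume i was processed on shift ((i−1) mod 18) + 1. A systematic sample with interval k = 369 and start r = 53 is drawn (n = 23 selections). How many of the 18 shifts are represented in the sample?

Consecutive selections differ by k = 369, so their shift numbers differ by 369 mod 18 = 9.
gcd(369, 18) = 9, so the sample visits 18/9 = 2 distinct residues mod 18.
Start 53 is shift 17; the shifts hit are 8, 17.

2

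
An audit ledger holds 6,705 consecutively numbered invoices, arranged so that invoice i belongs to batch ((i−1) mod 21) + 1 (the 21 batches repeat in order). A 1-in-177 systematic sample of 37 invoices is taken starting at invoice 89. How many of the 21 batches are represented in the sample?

7

Consecutive selections differ by k = 177, so their batch numbers differ by 177 mod 21 = 9.
gcd(177, 21) = 3, so the sample visits 21/3 = 7 distinct residues mod 21.
Start 89 is batch 5; the batches hit are 2, 5, 8, 11, 14, 17, 20.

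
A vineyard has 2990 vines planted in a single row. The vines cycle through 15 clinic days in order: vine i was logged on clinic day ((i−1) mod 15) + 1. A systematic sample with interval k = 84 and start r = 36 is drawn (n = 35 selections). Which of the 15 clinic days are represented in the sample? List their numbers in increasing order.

3, 6, 9, 12, 15

Consecutive selections differ by k = 84, so their clinic day numbers differ by 84 mod 15 = 9.
gcd(84, 15) = 3, so the sample visits 15/3 = 5 distinct residues mod 15.
Start 36 is clinic day 6; the clinic days hit are 3, 6, 9, 12, 15.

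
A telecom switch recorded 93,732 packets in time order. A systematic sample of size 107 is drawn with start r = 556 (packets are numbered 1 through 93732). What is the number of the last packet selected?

93412

k = 93732/107 = 876
107th selection = r + (107−1)·k = 556 + 106×876 = 556 + 92856 = 93412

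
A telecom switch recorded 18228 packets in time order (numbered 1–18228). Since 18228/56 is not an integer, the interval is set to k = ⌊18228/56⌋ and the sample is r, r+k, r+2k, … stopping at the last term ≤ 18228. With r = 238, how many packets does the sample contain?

56

k = ⌊18228/56⌋ = 325
Achieved size = ⌊(18228 − 238)/325⌋ + 1 = ⌊17990/325⌋ + 1 = 55 + 1 = 56
(last selection: 238 + 55×325 = 18113 ≤ 18228; next would be 18438 > 18228)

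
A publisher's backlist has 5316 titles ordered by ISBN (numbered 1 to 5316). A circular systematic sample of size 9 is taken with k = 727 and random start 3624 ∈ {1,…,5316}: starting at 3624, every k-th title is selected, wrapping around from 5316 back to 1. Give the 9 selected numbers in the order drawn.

Selection 1: 3624
Selection 2: 3624 + 727 = 4351
Selection 3: 4351 + 727 = 5078
Selection 4: 5078 + 727 = 5805 → 5805 − 5316 = 489
Selection 5: 489 + 727 = 1216
Selection 6: 1216 + 727 = 1943
Selection 7: 1943 + 727 = 2670
Selection 8: 2670 + 727 = 3397
Selection 9: 3397 + 727 = 4124

3624, 4351, 5078, 489, 1216, 1943, 2670, 3397, 4124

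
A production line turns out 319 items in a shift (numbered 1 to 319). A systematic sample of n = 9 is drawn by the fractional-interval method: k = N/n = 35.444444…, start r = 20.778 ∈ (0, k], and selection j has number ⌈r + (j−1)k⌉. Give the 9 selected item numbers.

j=1: r + 0k = 20.778 → ⌈·⌉ = 21
j=2: r + 1k = 56.222444… → ⌈·⌉ = 57
j=3: r + 2k = 91.666888… → ⌈·⌉ = 92
j=4: r + 3k = 127.111333… → ⌈·⌉ = 128
j=5: r + 4k = 162.555777… → ⌈·⌉ = 163
j=6: r + 5k = 198.000222… → ⌈·⌉ = 199
j=7: r + 6k = 233.444666… → ⌈·⌉ = 234
j=8: r + 7k = 268.889111… → ⌈·⌉ = 269
j=9: r + 8k = 304.333555… → ⌈·⌉ = 305

21, 57, 92, 128, 163, 199, 234, 269, 305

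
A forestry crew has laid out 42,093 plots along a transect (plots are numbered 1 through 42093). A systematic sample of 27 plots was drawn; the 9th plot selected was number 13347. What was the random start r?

k = 42093/27 = 1559
r = 13347 − (9−1)×1559 = 13347 − 12472 = 875

875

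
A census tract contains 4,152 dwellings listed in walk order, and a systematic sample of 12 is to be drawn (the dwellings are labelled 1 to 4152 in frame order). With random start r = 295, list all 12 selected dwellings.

295, 641, 987, 1333, 1679, 2025, 2371, 2717, 3063, 3409, 3755, 4101

k = N/n = 4152/12 = 346
dwelling 1: 295
dwelling 2: 295 + 346 = 641
dwelling 3: 641 + 346 = 987
dwelling 4: 987 + 346 = 1333
dwelling 5: 1333 + 346 = 1679
dwelling 6: 1679 + 346 = 2025
dwelling 7: 2025 + 346 = 2371
dwelling 8: 2371 + 346 = 2717
dwelling 9: 2717 + 346 = 3063
dwelling 10: 3063 + 346 = 3409
dwelling 11: 3409 + 346 = 3755
dwelling 12: 3755 + 346 = 4101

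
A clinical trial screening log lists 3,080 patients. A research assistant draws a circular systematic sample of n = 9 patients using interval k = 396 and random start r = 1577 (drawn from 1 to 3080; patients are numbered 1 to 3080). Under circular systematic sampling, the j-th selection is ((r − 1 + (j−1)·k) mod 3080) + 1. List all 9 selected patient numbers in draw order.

Selection 1: 1577
Selection 2: 1577 + 396 = 1973
Selection 3: 1973 + 396 = 2369
Selection 4: 2369 + 396 = 2765
Selection 5: 2765 + 396 = 3161 → 3161 − 3080 = 81
Selection 6: 81 + 396 = 477
Selection 7: 477 + 396 = 873
Selection 8: 873 + 396 = 1269
Selection 9: 1269 + 396 = 1665

1577, 1973, 2369, 2765, 81, 477, 873, 1269, 1665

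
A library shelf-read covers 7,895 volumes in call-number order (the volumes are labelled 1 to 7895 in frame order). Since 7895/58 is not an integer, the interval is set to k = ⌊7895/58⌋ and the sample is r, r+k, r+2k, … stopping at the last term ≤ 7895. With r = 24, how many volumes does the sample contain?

k = ⌊7895/58⌋ = 136
Achieved size = ⌊(7895 − 24)/136⌋ + 1 = ⌊7871/136⌋ + 1 = 57 + 1 = 58
(last selection: 24 + 57×136 = 7776 ≤ 7895; next would be 7912 > 7895)

58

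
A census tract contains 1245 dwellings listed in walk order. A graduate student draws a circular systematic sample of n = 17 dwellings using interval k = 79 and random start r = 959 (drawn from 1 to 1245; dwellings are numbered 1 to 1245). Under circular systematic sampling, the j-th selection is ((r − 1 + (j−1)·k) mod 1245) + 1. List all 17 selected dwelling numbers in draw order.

959, 1038, 1117, 1196, 30, 109, 188, 267, 346, 425, 504, 583, 662, 741, 820, 899, 978

Selection 1: 959
Selection 2: 959 + 79 = 1038
Selection 3: 1038 + 79 = 1117
Selection 4: 1117 + 79 = 1196
Selection 5: 1196 + 79 = 1275 → 1275 − 1245 = 30
Selection 6: 30 + 79 = 109
Selection 7: 109 + 79 = 188
Selection 8: 188 + 79 = 267
Selection 9: 267 + 79 = 346
Selection 10: 346 + 79 = 425
Selection 11: 425 + 79 = 504
Selection 12: 504 + 79 = 583
Selection 13: 583 + 79 = 662
Selection 14: 662 + 79 = 741
Selection 15: 741 + 79 = 820
Selection 16: 820 + 79 = 899
Selection 17: 899 + 79 = 978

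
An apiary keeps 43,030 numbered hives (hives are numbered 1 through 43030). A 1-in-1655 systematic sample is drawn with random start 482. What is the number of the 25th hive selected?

40202

k = 1655
25th selection = r + (25−1)·k = 482 + 24×1655 = 482 + 39720 = 40202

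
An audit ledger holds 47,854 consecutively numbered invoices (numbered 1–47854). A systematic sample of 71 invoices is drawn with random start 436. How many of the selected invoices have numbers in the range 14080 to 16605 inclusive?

k = 47854/71 = 674
First selection ≥ 14080: 436 + ⌈(14080−436)/674⌉·674 = 436 + 21×674 = 14590
Last selection ≤ 16605: 436 + ⌊(16605−436)/674⌋·674 = 436 + 23×674 = 15938
Count = 23 − 21 + 1 = 3

3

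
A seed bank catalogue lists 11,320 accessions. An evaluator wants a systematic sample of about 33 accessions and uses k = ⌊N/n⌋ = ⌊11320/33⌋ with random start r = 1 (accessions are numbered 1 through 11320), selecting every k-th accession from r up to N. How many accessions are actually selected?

34

k = ⌊11320/33⌋ = 343
Achieved size = ⌊(11320 − 1)/343⌋ + 1 = ⌊11319/343⌋ + 1 = 33 + 1 = 34
(last selection: 1 + 33×343 = 11320 ≤ 11320; next would be 11663 > 11320)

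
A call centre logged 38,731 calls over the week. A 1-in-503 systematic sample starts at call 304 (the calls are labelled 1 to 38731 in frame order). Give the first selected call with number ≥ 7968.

8352

k = 503
Steps past start: ⌈(7968 − 304)/503⌉ = ⌈7664/503⌉ = 16
Selected call: 304 + 16×503 = 8352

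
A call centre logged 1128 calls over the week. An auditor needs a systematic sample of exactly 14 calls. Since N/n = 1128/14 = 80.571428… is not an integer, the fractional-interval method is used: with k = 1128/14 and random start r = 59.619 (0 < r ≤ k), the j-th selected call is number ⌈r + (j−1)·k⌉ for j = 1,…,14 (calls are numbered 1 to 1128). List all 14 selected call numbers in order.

j=1: r + 0k = 59.619 → ⌈·⌉ = 60
j=2: r + 1k = 140.190428… → ⌈·⌉ = 141
j=3: r + 2k = 220.761857… → ⌈·⌉ = 221
j=4: r + 3k = 301.333285… → ⌈·⌉ = 302
j=5: r + 4k = 381.904714… → ⌈·⌉ = 382
j=6: r + 5k = 462.476142… → ⌈·⌉ = 463
j=7: r + 6k = 543.047571… → ⌈·⌉ = 544
j=8: r + 7k = 623.619 → ⌈·⌉ = 624
j=9: r + 8k = 704.190428… → ⌈·⌉ = 705
j=10: r + 9k = 784.761857… → ⌈·⌉ = 785
j=11: r + 10k = 865.333285… → ⌈·⌉ = 866
j=12: r + 11k = 945.904714… → ⌈·⌉ = 946
j=13: r + 12k = 1026.476142… → ⌈·⌉ = 1027
j=14: r + 13k = 1107.047571… → ⌈·⌉ = 1108

60, 141, 221, 302, 382, 463, 544, 624, 705, 785, 866, 946, 1027, 1108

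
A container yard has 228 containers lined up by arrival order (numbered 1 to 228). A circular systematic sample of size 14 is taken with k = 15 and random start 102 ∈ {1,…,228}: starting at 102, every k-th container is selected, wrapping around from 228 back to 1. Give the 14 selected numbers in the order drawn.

Selection 1: 102
Selection 2: 102 + 15 = 117
Selection 3: 117 + 15 = 132
Selection 4: 132 + 15 = 147
Selection 5: 147 + 15 = 162
Selection 6: 162 + 15 = 177
Selection 7: 177 + 15 = 192
Selection 8: 192 + 15 = 207
Selection 9: 207 + 15 = 222
Selection 10: 222 + 15 = 237 → 237 − 228 = 9
Selection 11: 9 + 15 = 24
Selection 12: 24 + 15 = 39
Selection 13: 39 + 15 = 54
Selection 14: 54 + 15 = 69

102, 117, 132, 147, 162, 177, 192, 207, 222, 9, 24, 39, 54, 69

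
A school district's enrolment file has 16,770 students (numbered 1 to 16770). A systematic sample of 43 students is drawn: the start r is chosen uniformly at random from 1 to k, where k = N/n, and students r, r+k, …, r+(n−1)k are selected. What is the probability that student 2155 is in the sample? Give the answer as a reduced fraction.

k = 16770/43 = 390.
Student 2155 is selected iff r ≡ 2155 (mod 390); exactly one such r in {1,…,390}.
Inclusion probability = 1/390.

1/390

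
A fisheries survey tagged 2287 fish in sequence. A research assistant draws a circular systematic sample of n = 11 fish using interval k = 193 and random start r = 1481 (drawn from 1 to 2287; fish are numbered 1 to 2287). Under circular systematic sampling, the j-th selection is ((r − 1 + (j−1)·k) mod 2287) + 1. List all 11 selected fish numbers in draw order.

Selection 1: 1481
Selection 2: 1481 + 193 = 1674
Selection 3: 1674 + 193 = 1867
Selection 4: 1867 + 193 = 2060
Selection 5: 2060 + 193 = 2253
Selection 6: 2253 + 193 = 2446 → 2446 − 2287 = 159
Selection 7: 159 + 193 = 352
Selection 8: 352 + 193 = 545
Selection 9: 545 + 193 = 738
Selection 10: 738 + 193 = 931
Selection 11: 931 + 193 = 1124

1481, 1674, 1867, 2060, 2253, 159, 352, 545, 738, 931, 1124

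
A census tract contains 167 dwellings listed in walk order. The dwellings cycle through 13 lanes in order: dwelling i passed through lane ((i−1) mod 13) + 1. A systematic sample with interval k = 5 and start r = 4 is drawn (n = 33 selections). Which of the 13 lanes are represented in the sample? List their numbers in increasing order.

Consecutive selections differ by k = 5, so their lane numbers differ by 5 mod 13 = 5.
gcd(5, 13) = 1, so the sample visits 13/1 = 13 distinct residues mod 13.
Start 4 is lane 4; the lanes hit are 1, 2, 3, 4, 5, 6, 7, 8, 9, 10, 11, 12, 13.

1, 2, 3, 4, 5, 6, 7, 8, 9, 10, 11, 12, 13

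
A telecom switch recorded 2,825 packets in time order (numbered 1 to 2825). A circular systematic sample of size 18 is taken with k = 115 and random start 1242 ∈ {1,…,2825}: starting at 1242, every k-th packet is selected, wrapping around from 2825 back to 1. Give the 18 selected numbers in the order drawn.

Selection 1: 1242
Selection 2: 1242 + 115 = 1357
Selection 3: 1357 + 115 = 1472
Selection 4: 1472 + 115 = 1587
Selection 5: 1587 + 115 = 1702
Selection 6: 1702 + 115 = 1817
Selection 7: 1817 + 115 = 1932
Selection 8: 1932 + 115 = 2047
Selection 9: 2047 + 115 = 2162
Selection 10: 2162 + 115 = 2277
Selection 11: 2277 + 115 = 2392
Selection 12: 2392 + 115 = 2507
Selection 13: 2507 + 115 = 2622
Selection 14: 2622 + 115 = 2737
Selection 15: 2737 + 115 = 2852 → 2852 − 2825 = 27
Selection 16: 27 + 115 = 142
Selection 17: 142 + 115 = 257
Selection 18: 257 + 115 = 372

1242, 1357, 1472, 1587, 1702, 1817, 1932, 2047, 2162, 2277, 2392, 2507, 2622, 2737, 27, 142, 257, 372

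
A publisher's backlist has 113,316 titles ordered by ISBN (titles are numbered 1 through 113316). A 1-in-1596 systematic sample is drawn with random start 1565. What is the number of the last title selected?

113285

k = 1596
71st selection = r + (71−1)·k = 1565 + 70×1596 = 1565 + 111720 = 113285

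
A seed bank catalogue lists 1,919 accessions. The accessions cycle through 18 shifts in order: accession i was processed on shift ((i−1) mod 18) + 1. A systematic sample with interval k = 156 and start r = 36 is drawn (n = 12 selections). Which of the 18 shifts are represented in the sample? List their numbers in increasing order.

6, 12, 18

Consecutive selections differ by k = 156, so their shift numbers differ by 156 mod 18 = 12.
gcd(156, 18) = 6, so the sample visits 18/6 = 3 distinct residues mod 18.
Start 36 is shift 18; the shifts hit are 6, 12, 18.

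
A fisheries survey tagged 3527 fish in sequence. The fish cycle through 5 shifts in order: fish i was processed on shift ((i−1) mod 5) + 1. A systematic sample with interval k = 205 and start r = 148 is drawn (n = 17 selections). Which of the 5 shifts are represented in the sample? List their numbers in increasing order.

Consecutive selections differ by k = 205, so their shift numbers differ by 205 mod 5 = 0.
gcd(205, 5) = 5, so the sample visits 5/5 = 1 distinct residues mod 5.
Start 148 is shift 3; the shifts hit are 3.

3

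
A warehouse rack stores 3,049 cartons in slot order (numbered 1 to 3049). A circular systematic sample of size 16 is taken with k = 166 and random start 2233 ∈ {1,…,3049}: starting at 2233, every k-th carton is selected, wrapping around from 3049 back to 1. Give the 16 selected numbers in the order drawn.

2233, 2399, 2565, 2731, 2897, 14, 180, 346, 512, 678, 844, 1010, 1176, 1342, 1508, 1674

Selection 1: 2233
Selection 2: 2233 + 166 = 2399
Selection 3: 2399 + 166 = 2565
Selection 4: 2565 + 166 = 2731
Selection 5: 2731 + 166 = 2897
Selection 6: 2897 + 166 = 3063 → 3063 − 3049 = 14
Selection 7: 14 + 166 = 180
Selection 8: 180 + 166 = 346
Selection 9: 346 + 166 = 512
Selection 10: 512 + 166 = 678
Selection 11: 678 + 166 = 844
Selection 12: 844 + 166 = 1010
Selection 13: 1010 + 166 = 1176
Selection 14: 1176 + 166 = 1342
Selection 15: 1342 + 166 = 1508
Selection 16: 1508 + 166 = 1674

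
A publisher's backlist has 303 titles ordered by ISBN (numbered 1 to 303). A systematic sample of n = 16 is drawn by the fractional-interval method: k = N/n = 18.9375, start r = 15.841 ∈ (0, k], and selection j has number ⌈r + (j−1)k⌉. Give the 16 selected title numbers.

j=1: r + 0k = 15.841 → ⌈·⌉ = 16
j=2: r + 1k = 34.7785 → ⌈·⌉ = 35
j=3: r + 2k = 53.716 → ⌈·⌉ = 54
j=4: r + 3k = 72.6535 → ⌈·⌉ = 73
j=5: r + 4k = 91.591 → ⌈·⌉ = 92
j=6: r + 5k = 110.5285 → ⌈·⌉ = 111
j=7: r + 6k = 129.466 → ⌈·⌉ = 130
j=8: r + 7k = 148.4035 → ⌈·⌉ = 149
j=9: r + 8k = 167.341 → ⌈·⌉ = 168
j=10: r + 9k = 186.2785 → ⌈·⌉ = 187
j=11: r + 10k = 205.216 → ⌈·⌉ = 206
j=12: r + 11k = 224.1535 → ⌈·⌉ = 225
j=13: r + 12k = 243.091 → ⌈·⌉ = 244
j=14: r + 13k = 262.0285 → ⌈·⌉ = 263
j=15: r + 14k = 280.966 → ⌈·⌉ = 281
j=16: r + 15k = 299.9035 → ⌈·⌉ = 300

16, 35, 54, 73, 92, 111, 130, 149, 168, 187, 206, 225, 244, 263, 281, 300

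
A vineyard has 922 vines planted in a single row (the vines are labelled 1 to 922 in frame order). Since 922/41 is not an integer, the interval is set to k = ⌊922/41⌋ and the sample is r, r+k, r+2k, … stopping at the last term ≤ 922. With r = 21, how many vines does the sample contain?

k = ⌊922/41⌋ = 22
Achieved size = ⌊(922 − 21)/22⌋ + 1 = ⌊901/22⌋ + 1 = 40 + 1 = 41
(last selection: 21 + 40×22 = 901 ≤ 922; next would be 923 > 922)

41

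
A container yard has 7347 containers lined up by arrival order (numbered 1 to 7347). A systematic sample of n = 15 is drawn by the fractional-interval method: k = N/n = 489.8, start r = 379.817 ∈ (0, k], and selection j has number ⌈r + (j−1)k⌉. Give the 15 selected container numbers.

j=1: r + 0k = 379.817 → ⌈·⌉ = 380
j=2: r + 1k = 869.617 → ⌈·⌉ = 870
j=3: r + 2k = 1359.417 → ⌈·⌉ = 1360
j=4: r + 3k = 1849.217 → ⌈·⌉ = 1850
j=5: r + 4k = 2339.017 → ⌈·⌉ = 2340
j=6: r + 5k = 2828.817 → ⌈·⌉ = 2829
j=7: r + 6k = 3318.617 → ⌈·⌉ = 3319
j=8: r + 7k = 3808.417 → ⌈·⌉ = 3809
j=9: r + 8k = 4298.217 → ⌈·⌉ = 4299
j=10: r + 9k = 4788.017 → ⌈·⌉ = 4789
j=11: r + 10k = 5277.817 → ⌈·⌉ = 5278
j=12: r + 11k = 5767.617 → ⌈·⌉ = 5768
j=13: r + 12k = 6257.417 → ⌈·⌉ = 6258
j=14: r + 13k = 6747.217 → ⌈·⌉ = 6748
j=15: r + 14k = 7237.017 → ⌈·⌉ = 7238

380, 870, 1360, 1850, 2340, 2829, 3319, 3809, 4299, 4789, 5278, 5768, 6258, 6748, 7238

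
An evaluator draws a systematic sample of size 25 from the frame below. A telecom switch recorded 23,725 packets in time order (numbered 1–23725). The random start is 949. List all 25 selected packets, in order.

k = N/n = 23725/25 = 949
packet 1: 949
packet 2: 949 + 949 = 1898
packet 3: 1898 + 949 = 2847
packet 4: 2847 + 949 = 3796
packet 5: 3796 + 949 = 4745
packet 6: 4745 + 949 = 5694
packet 7: 5694 + 949 = 6643
packet 8: 6643 + 949 = 7592
packet 9: 7592 + 949 = 8541
packet 10: 8541 + 949 = 9490
packet 11: 9490 + 949 = 10439
packet 12: 10439 + 949 = 11388
packet 13: 11388 + 949 = 12337
packet 14: 12337 + 949 = 13286
packet 15: 13286 + 949 = 14235
packet 16: 14235 + 949 = 15184
packet 17: 15184 + 949 = 16133
packet 18: 16133 + 949 = 17082
packet 19: 17082 + 949 = 18031
packet 20: 18031 + 949 = 18980
packet 21: 18980 + 949 = 19929
packet 22: 19929 + 949 = 20878
packet 23: 20878 + 949 = 21827
packet 24: 21827 + 949 = 22776
packet 25: 22776 + 949 = 23725

949, 1898, 2847, 3796, 4745, 5694, 6643, 7592, 8541, 9490, 10439, 11388, 12337, 13286, 14235, 15184, 16133, 17082, 18031, 18980, 19929, 20878, 21827, 22776, 23725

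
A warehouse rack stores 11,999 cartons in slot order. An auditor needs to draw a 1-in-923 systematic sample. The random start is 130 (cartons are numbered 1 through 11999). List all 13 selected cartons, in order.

130, 1053, 1976, 2899, 3822, 4745, 5668, 6591, 7514, 8437, 9360, 10283, 11206

carton 1: 130
carton 2: 130 + 923 = 1053
carton 3: 1053 + 923 = 1976
carton 4: 1976 + 923 = 2899
carton 5: 2899 + 923 = 3822
carton 6: 3822 + 923 = 4745
carton 7: 4745 + 923 = 5668
carton 8: 5668 + 923 = 6591
carton 9: 6591 + 923 = 7514
carton 10: 7514 + 923 = 8437
carton 11: 8437 + 923 = 9360
carton 12: 9360 + 923 = 10283
carton 13: 10283 + 923 = 11206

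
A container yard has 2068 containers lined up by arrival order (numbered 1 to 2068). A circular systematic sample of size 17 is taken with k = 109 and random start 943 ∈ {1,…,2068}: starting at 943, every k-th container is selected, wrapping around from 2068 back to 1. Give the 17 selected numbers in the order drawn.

943, 1052, 1161, 1270, 1379, 1488, 1597, 1706, 1815, 1924, 2033, 74, 183, 292, 401, 510, 619

Selection 1: 943
Selection 2: 943 + 109 = 1052
Selection 3: 1052 + 109 = 1161
Selection 4: 1161 + 109 = 1270
Selection 5: 1270 + 109 = 1379
Selection 6: 1379 + 109 = 1488
Selection 7: 1488 + 109 = 1597
Selection 8: 1597 + 109 = 1706
Selection 9: 1706 + 109 = 1815
Selection 10: 1815 + 109 = 1924
Selection 11: 1924 + 109 = 2033
Selection 12: 2033 + 109 = 2142 → 2142 − 2068 = 74
Selection 13: 74 + 109 = 183
Selection 14: 183 + 109 = 292
Selection 15: 292 + 109 = 401
Selection 16: 401 + 109 = 510
Selection 17: 510 + 109 = 619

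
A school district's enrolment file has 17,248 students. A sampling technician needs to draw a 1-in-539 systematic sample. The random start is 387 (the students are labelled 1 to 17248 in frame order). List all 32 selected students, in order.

387, 926, 1465, 2004, 2543, 3082, 3621, 4160, 4699, 5238, 5777, 6316, 6855, 7394, 7933, 8472, 9011, 9550, 10089, 10628, 11167, 11706, 12245, 12784, 13323, 13862, 14401, 14940, 15479, 16018, 16557, 17096

student 1: 387
student 2: 387 + 539 = 926
student 3: 926 + 539 = 1465
student 4: 1465 + 539 = 2004
student 5: 2004 + 539 = 2543
student 6: 2543 + 539 = 3082
student 7: 3082 + 539 = 3621
student 8: 3621 + 539 = 4160
student 9: 4160 + 539 = 4699
student 10: 4699 + 539 = 5238
student 11: 5238 + 539 = 5777
student 12: 5777 + 539 = 6316
student 13: 6316 + 539 = 6855
student 14: 6855 + 539 = 7394
student 15: 7394 + 539 = 7933
student 16: 7933 + 539 = 8472
student 17: 8472 + 539 = 9011
student 18: 9011 + 539 = 9550
student 19: 9550 + 539 = 10089
student 20: 10089 + 539 = 10628
student 21: 10628 + 539 = 11167
student 22: 11167 + 539 = 11706
student 23: 11706 + 539 = 12245
student 24: 12245 + 539 = 12784
student 25: 12784 + 539 = 13323
student 26: 13323 + 539 = 13862
student 27: 13862 + 539 = 14401
student 28: 14401 + 539 = 14940
student 29: 14940 + 539 = 15479
student 30: 15479 + 539 = 16018
student 31: 16018 + 539 = 16557
student 32: 16557 + 539 = 17096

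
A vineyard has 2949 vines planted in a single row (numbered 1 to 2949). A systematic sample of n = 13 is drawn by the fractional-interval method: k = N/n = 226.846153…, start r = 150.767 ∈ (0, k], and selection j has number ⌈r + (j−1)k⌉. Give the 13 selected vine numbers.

j=1: r + 0k = 150.767 → ⌈·⌉ = 151
j=2: r + 1k = 377.613153… → ⌈·⌉ = 378
j=3: r + 2k = 604.459307… → ⌈·⌉ = 605
j=4: r + 3k = 831.305461… → ⌈·⌉ = 832
j=5: r + 4k = 1058.151615… → ⌈·⌉ = 1059
j=6: r + 5k = 1284.997769… → ⌈·⌉ = 1285
j=7: r + 6k = 1511.843923… → ⌈·⌉ = 1512
j=8: r + 7k = 1738.690076… → ⌈·⌉ = 1739
j=9: r + 8k = 1965.536230… → ⌈·⌉ = 1966
j=10: r + 9k = 2192.382384… → ⌈·⌉ = 2193
j=11: r + 10k = 2419.228538… → ⌈·⌉ = 2420
j=12: r + 11k = 2646.074692… → ⌈·⌉ = 2647
j=13: r + 12k = 2872.920846… → ⌈·⌉ = 2873

151, 378, 605, 832, 1059, 1285, 1512, 1739, 1966, 2193, 2420, 2647, 2873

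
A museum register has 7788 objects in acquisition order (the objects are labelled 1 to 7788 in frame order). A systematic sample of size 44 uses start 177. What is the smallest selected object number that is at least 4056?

4071

k = 7788/44 = 177
Steps past start: ⌈(4056 − 177)/177⌉ = ⌈3879/177⌉ = 22
Selected object: 177 + 22×177 = 4071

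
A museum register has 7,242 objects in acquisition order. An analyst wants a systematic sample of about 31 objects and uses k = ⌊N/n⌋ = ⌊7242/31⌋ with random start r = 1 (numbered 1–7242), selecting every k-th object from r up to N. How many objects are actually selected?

32

k = ⌊7242/31⌋ = 233
Achieved size = ⌊(7242 − 1)/233⌋ + 1 = ⌊7241/233⌋ + 1 = 31 + 1 = 32
(last selection: 1 + 31×233 = 7224 ≤ 7242; next would be 7457 > 7242)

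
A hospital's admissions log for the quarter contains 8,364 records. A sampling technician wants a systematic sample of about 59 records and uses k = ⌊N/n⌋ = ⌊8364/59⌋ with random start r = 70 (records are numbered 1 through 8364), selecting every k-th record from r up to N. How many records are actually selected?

k = ⌊8364/59⌋ = 141
Achieved size = ⌊(8364 − 70)/141⌋ + 1 = ⌊8294/141⌋ + 1 = 58 + 1 = 59
(last selection: 70 + 58×141 = 8248 ≤ 8364; next would be 8389 > 8364)

59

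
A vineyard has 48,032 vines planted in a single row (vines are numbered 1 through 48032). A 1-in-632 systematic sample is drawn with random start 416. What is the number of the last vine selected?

47816

k = 632
76th selection = r + (76−1)·k = 416 + 75×632 = 416 + 47400 = 47816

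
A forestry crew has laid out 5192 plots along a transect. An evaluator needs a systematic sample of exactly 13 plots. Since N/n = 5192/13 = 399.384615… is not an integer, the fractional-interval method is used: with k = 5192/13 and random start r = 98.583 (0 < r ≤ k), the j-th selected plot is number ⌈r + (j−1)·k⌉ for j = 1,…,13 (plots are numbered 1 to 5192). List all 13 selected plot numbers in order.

j=1: r + 0k = 98.583 → ⌈·⌉ = 99
j=2: r + 1k = 497.967615… → ⌈·⌉ = 498
j=3: r + 2k = 897.352230… → ⌈·⌉ = 898
j=4: r + 3k = 1296.736846… → ⌈·⌉ = 1297
j=5: r + 4k = 1696.121461… → ⌈·⌉ = 1697
j=6: r + 5k = 2095.506076… → ⌈·⌉ = 2096
j=7: r + 6k = 2494.890692… → ⌈·⌉ = 2495
j=8: r + 7k = 2894.275307… → ⌈·⌉ = 2895
j=9: r + 8k = 3293.659923… → ⌈·⌉ = 3294
j=10: r + 9k = 3693.044538… → ⌈·⌉ = 3694
j=11: r + 10k = 4092.429153… → ⌈·⌉ = 4093
j=12: r + 11k = 4491.813769… → ⌈·⌉ = 4492
j=13: r + 12k = 4891.198384… → ⌈·⌉ = 4892

99, 498, 898, 1297, 1697, 2096, 2495, 2895, 3294, 3694, 4093, 4492, 4892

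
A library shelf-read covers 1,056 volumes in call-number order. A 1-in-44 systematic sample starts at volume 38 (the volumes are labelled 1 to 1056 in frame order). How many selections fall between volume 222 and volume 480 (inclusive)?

k = 44
First selection ≥ 222: 38 + ⌈(222−38)/44⌉·44 = 38 + 5×44 = 258
Last selection ≤ 480: 38 + ⌊(480−38)/44⌋·44 = 38 + 10×44 = 478
Count = 10 − 5 + 1 = 6

6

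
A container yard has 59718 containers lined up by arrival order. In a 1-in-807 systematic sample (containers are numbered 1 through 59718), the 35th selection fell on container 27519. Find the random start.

k = 807
r = 27519 − (35−1)×807 = 27519 − 27438 = 81

81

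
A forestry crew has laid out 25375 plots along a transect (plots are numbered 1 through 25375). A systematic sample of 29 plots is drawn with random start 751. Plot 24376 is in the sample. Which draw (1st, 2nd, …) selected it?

28

k = 25375/29 = 875
position = (24376 − 751)/875 + 1 = 23625/875 + 1 = 27 + 1 = 28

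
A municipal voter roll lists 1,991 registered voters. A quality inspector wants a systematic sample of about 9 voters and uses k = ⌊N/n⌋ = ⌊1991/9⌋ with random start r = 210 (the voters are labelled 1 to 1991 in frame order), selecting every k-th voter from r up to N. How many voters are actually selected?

k = ⌊1991/9⌋ = 221
Achieved size = ⌊(1991 − 210)/221⌋ + 1 = ⌊1781/221⌋ + 1 = 8 + 1 = 9
(last selection: 210 + 8×221 = 1978 ≤ 1991; next would be 2199 > 1991)

9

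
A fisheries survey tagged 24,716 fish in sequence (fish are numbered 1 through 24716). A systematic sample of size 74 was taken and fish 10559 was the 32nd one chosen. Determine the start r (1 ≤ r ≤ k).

k = 24716/74 = 334
r = 10559 − (32−1)×334 = 10559 − 10354 = 205

205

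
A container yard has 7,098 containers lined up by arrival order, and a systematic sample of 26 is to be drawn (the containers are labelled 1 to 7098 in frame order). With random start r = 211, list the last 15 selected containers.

k = N/n = 7098/26 = 273
12th selection = 211 + 11×273 = 3214
13th: 3214 + 273 = 3487
14th: 3487 + 273 = 3760
15th: 3760 + 273 = 4033
16th: 4033 + 273 = 4306
17th: 4306 + 273 = 4579
18th: 4579 + 273 = 4852
19th: 4852 + 273 = 5125
20th: 5125 + 273 = 5398
21st: 5398 + 273 = 5671
22nd: 5671 + 273 = 5944
23rd: 5944 + 273 = 6217
24th: 6217 + 273 = 6490
25th: 6490 + 273 = 6763
26th: 6763 + 273 = 7036

3214, 3487, 3760, 4033, 4306, 4579, 4852, 5125, 5398, 5671, 5944, 6217, 6490, 6763, 7036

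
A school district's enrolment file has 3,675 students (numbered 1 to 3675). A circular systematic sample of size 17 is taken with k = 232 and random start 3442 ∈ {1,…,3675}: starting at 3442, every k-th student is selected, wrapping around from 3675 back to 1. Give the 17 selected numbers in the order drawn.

Selection 1: 3442
Selection 2: 3442 + 232 = 3674
Selection 3: 3674 + 232 = 3906 → 3906 − 3675 = 231
Selection 4: 231 + 232 = 463
Selection 5: 463 + 232 = 695
Selection 6: 695 + 232 = 927
Selection 7: 927 + 232 = 1159
Selection 8: 1159 + 232 = 1391
Selection 9: 1391 + 232 = 1623
Selection 10: 1623 + 232 = 1855
Selection 11: 1855 + 232 = 2087
Selection 12: 2087 + 232 = 2319
Selection 13: 2319 + 232 = 2551
Selection 14: 2551 + 232 = 2783
Selection 15: 2783 + 232 = 3015
Selection 16: 3015 + 232 = 3247
Selection 17: 3247 + 232 = 3479

3442, 3674, 231, 463, 695, 927, 1159, 1391, 1623, 1855, 2087, 2319, 2551, 2783, 3015, 3247, 3479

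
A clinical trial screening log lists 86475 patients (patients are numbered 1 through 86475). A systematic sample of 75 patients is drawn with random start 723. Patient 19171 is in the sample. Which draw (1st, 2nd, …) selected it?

k = 86475/75 = 1153
position = (19171 − 723)/1153 + 1 = 18448/1153 + 1 = 16 + 1 = 17

17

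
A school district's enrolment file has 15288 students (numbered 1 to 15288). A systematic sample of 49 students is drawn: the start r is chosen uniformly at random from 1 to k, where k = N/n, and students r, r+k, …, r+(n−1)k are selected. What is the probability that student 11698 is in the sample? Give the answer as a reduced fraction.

k = 15288/49 = 312.
Student 11698 is selected iff r ≡ 11698 (mod 312); exactly one such r in {1,…,312}.
Inclusion probability = 1/312.

1/312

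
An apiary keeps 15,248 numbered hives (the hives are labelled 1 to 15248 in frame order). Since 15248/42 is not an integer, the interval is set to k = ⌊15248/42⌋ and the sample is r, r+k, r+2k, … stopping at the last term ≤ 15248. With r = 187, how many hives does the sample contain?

42

k = ⌊15248/42⌋ = 363
Achieved size = ⌊(15248 − 187)/363⌋ + 1 = ⌊15061/363⌋ + 1 = 41 + 1 = 42
(last selection: 187 + 41×363 = 15070 ≤ 15248; next would be 15433 > 15248)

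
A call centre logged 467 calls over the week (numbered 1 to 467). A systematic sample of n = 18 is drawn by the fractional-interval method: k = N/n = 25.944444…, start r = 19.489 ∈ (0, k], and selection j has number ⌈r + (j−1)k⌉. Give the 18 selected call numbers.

j=1: r + 0k = 19.489 → ⌈·⌉ = 20
j=2: r + 1k = 45.433444… → ⌈·⌉ = 46
j=3: r + 2k = 71.377888… → ⌈·⌉ = 72
j=4: r + 3k = 97.322333… → ⌈·⌉ = 98
j=5: r + 4k = 123.266777… → ⌈·⌉ = 124
j=6: r + 5k = 149.211222… → ⌈·⌉ = 150
j=7: r + 6k = 175.155666… → ⌈·⌉ = 176
j=8: r + 7k = 201.100111… → ⌈·⌉ = 202
j=9: r + 8k = 227.044555… → ⌈·⌉ = 228
j=10: r + 9k = 252.989 → ⌈·⌉ = 253
j=11: r + 10k = 278.933444… → ⌈·⌉ = 279
j=12: r + 11k = 304.877888… → ⌈·⌉ = 305
j=13: r + 12k = 330.822333… → ⌈·⌉ = 331
j=14: r + 13k = 356.766777… → ⌈·⌉ = 357
j=15: r + 14k = 382.711222… → ⌈·⌉ = 383
j=16: r + 15k = 408.655666… → ⌈·⌉ = 409
j=17: r + 16k = 434.600111… → ⌈·⌉ = 435
j=18: r + 17k = 460.544555… → ⌈·⌉ = 461

20, 46, 72, 98, 124, 150, 176, 202, 228, 253, 279, 305, 331, 357, 383, 409, 435, 461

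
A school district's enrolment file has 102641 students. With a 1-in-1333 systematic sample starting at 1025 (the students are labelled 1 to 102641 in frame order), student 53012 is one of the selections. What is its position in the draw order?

40

k = 1333
position = (53012 − 1025)/1333 + 1 = 51987/1333 + 1 = 39 + 1 = 40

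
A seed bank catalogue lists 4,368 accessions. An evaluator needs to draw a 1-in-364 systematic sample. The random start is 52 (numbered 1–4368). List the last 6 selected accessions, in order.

2236, 2600, 2964, 3328, 3692, 4056

7th selection = 52 + 6×364 = 2236
8th: 2236 + 364 = 2600
9th: 2600 + 364 = 2964
10th: 2964 + 364 = 3328
11th: 3328 + 364 = 3692
12th: 3692 + 364 = 4056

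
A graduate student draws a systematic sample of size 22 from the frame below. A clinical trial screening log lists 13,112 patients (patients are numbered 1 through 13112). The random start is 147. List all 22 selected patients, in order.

147, 743, 1339, 1935, 2531, 3127, 3723, 4319, 4915, 5511, 6107, 6703, 7299, 7895, 8491, 9087, 9683, 10279, 10875, 11471, 12067, 12663

k = N/n = 13112/22 = 596
patient 1: 147
patient 2: 147 + 596 = 743
patient 3: 743 + 596 = 1339
patient 4: 1339 + 596 = 1935
patient 5: 1935 + 596 = 2531
patient 6: 2531 + 596 = 3127
patient 7: 3127 + 596 = 3723
patient 8: 3723 + 596 = 4319
patient 9: 4319 + 596 = 4915
patient 10: 4915 + 596 = 5511
patient 11: 5511 + 596 = 6107
patient 12: 6107 + 596 = 6703
patient 13: 6703 + 596 = 7299
patient 14: 7299 + 596 = 7895
patient 15: 7895 + 596 = 8491
patient 16: 8491 + 596 = 9087
patient 17: 9087 + 596 = 9683
patient 18: 9683 + 596 = 10279
patient 19: 10279 + 596 = 10875
patient 20: 10875 + 596 = 11471
patient 21: 11471 + 596 = 12067
patient 22: 12067 + 596 = 12663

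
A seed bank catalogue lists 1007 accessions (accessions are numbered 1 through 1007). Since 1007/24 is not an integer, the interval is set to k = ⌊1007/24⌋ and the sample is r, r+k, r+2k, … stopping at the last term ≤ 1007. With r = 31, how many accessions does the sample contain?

k = ⌊1007/24⌋ = 41
Achieved size = ⌊(1007 − 31)/41⌋ + 1 = ⌊976/41⌋ + 1 = 23 + 1 = 24
(last selection: 31 + 23×41 = 974 ≤ 1007; next would be 1015 > 1007)

24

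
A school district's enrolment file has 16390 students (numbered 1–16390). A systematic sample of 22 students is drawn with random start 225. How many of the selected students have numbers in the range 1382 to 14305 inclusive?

k = 16390/22 = 745
First selection ≥ 1382: 225 + ⌈(1382−225)/745⌉·745 = 225 + 2×745 = 1715
Last selection ≤ 14305: 225 + ⌊(14305−225)/745⌋·745 = 225 + 18×745 = 13635
Count = 18 − 2 + 1 = 17

17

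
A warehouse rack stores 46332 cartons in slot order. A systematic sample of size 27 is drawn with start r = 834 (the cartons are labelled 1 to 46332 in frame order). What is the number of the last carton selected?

45450

k = 46332/27 = 1716
27th selection = r + (27−1)·k = 834 + 26×1716 = 834 + 44616 = 45450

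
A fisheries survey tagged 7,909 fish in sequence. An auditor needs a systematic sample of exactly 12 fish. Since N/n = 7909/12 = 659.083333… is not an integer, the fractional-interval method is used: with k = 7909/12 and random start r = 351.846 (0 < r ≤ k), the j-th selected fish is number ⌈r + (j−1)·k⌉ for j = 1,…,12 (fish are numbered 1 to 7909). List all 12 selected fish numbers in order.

j=1: r + 0k = 351.846 → ⌈·⌉ = 352
j=2: r + 1k = 1010.929333… → ⌈·⌉ = 1011
j=3: r + 2k = 1670.012666… → ⌈·⌉ = 1671
j=4: r + 3k = 2329.096 → ⌈·⌉ = 2330
j=5: r + 4k = 2988.179333… → ⌈·⌉ = 2989
j=6: r + 5k = 3647.262666… → ⌈·⌉ = 3648
j=7: r + 6k = 4306.346 → ⌈·⌉ = 4307
j=8: r + 7k = 4965.429333… → ⌈·⌉ = 4966
j=9: r + 8k = 5624.512666… → ⌈·⌉ = 5625
j=10: r + 9k = 6283.596 → ⌈·⌉ = 6284
j=11: r + 10k = 6942.679333… → ⌈·⌉ = 6943
j=12: r + 11k = 7601.762666… → ⌈·⌉ = 7602

352, 1011, 1671, 2330, 2989, 3648, 4307, 4966, 5625, 6284, 6943, 7602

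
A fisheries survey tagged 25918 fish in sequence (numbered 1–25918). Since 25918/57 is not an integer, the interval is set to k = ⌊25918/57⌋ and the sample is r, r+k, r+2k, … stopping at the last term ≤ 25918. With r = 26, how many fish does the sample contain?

k = ⌊25918/57⌋ = 454
Achieved size = ⌊(25918 − 26)/454⌋ + 1 = ⌊25892/454⌋ + 1 = 57 + 1 = 58
(last selection: 26 + 57×454 = 25904 ≤ 25918; next would be 26358 > 25918)

58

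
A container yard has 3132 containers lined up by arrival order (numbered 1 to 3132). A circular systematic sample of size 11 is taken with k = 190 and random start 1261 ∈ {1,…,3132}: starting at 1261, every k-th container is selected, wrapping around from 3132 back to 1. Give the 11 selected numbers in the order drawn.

1261, 1451, 1641, 1831, 2021, 2211, 2401, 2591, 2781, 2971, 29

Selection 1: 1261
Selection 2: 1261 + 190 = 1451
Selection 3: 1451 + 190 = 1641
Selection 4: 1641 + 190 = 1831
Selection 5: 1831 + 190 = 2021
Selection 6: 2021 + 190 = 2211
Selection 7: 2211 + 190 = 2401
Selection 8: 2401 + 190 = 2591
Selection 9: 2591 + 190 = 2781
Selection 10: 2781 + 190 = 2971
Selection 11: 2971 + 190 = 3161 → 3161 − 3132 = 29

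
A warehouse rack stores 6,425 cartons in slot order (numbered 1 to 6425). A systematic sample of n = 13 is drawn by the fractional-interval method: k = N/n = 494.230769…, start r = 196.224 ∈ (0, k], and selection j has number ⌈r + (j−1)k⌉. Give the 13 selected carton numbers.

j=1: r + 0k = 196.224 → ⌈·⌉ = 197
j=2: r + 1k = 690.454769… → ⌈·⌉ = 691
j=3: r + 2k = 1184.685538… → ⌈·⌉ = 1185
j=4: r + 3k = 1678.916307… → ⌈·⌉ = 1679
j=5: r + 4k = 2173.147076… → ⌈·⌉ = 2174
j=6: r + 5k = 2667.377846… → ⌈·⌉ = 2668
j=7: r + 6k = 3161.608615… → ⌈·⌉ = 3162
j=8: r + 7k = 3655.839384… → ⌈·⌉ = 3656
j=9: r + 8k = 4150.070153… → ⌈·⌉ = 4151
j=10: r + 9k = 4644.300923… → ⌈·⌉ = 4645
j=11: r + 10k = 5138.531692… → ⌈·⌉ = 5139
j=12: r + 11k = 5632.762461… → ⌈·⌉ = 5633
j=13: r + 12k = 6126.993230… → ⌈·⌉ = 6127

197, 691, 1185, 1679, 2174, 2668, 3162, 3656, 4151, 4645, 5139, 5633, 6127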